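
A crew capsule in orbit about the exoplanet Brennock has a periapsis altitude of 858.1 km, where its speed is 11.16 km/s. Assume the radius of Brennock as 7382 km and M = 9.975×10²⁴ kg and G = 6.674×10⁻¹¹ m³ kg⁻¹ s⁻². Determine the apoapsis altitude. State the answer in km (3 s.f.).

μ = GM = 6.674×10⁻¹¹ × 9.975×10²⁴ = 6.657×10¹⁴ m³/s².
r_p = 7382 + 858.1 = 8240.1 km = 8.240×10⁶ m.
Specific energy ε = v²/2 − μ/r = -1.852×10⁷ J/kg, so a = −μ/(2ε) = 1.797×10⁷ m.
The apsides satisfy r_p + r_a = 2a, so the apoapsis radius is 2a − r_p = 2.771×10⁷ m = 27709 km.
Apoapsis altitude = 27709 − 7382 = 20327 km.

apoapsis altitude ≈ 20300 km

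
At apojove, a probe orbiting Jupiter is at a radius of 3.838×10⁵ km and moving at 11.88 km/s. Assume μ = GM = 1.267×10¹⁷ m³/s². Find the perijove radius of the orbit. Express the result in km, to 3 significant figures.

r_a = 3.838×10⁸ m.
Specific energy ε = v²/2 − μ/r = -2.596×10⁸ J/kg, so a = −μ/(2ε) = 2.441×10⁸ m.
The apsides satisfy r_p + r_a = 2a, so the perijove radius is 2a − r_a = 1.043×10⁸ m = 1.0435×10⁵ km.

perijove radius ≈ 1.04×10⁵ km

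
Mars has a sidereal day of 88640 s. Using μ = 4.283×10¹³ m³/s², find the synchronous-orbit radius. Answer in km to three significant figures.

r_sync ≈ 20400 km

A synchronous orbit has period T, so by Kepler's third law a = (μT²/4π²)^(1/3).
μT²/4π² = 4.283×10¹³ × (8.864×10⁴)² / 39.48 = 8.524×10²¹ m³.
a = 2.043×10⁷ m = 20428 km.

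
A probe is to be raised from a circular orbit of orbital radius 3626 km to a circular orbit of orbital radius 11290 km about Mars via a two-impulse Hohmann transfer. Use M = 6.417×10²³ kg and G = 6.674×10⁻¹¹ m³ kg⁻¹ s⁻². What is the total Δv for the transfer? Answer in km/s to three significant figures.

Δv_total ≈ 1.38 km/s

μ = GM = 6.674×10⁻¹¹ × 6.417×10²³ = 4.283×10¹³ m³/s².
r₁ = 3626 km = 3.626×10⁶ m.
r₂ = 11290 km = 1.129×10⁷ m.
Transfer ellipse a_t = (r₁ + r₂)/2 = 7.458×10⁶ m.
At r₁: circular v_c1 = √(μ/r₁) = 3437 m/s; transfer-periapsis v_p = √[μ(2/r₁ − 1/a_t)] = 4228 m/s.
Δv₁ = v_p − v_c1 = 791.7 m/s.
At r₂: circular v_c2 = √(μ/r₂) = 1948 m/s; transfer-apoapsis v_a = √[μ(2/r₂ − 1/a_t)] = 1358 m/s.
Δv₂ = v_c2 − v_a = 589.6 m/s.
Total Δv = Δv₁ + Δv₂ = 1381 m/s = 1.381 km/s.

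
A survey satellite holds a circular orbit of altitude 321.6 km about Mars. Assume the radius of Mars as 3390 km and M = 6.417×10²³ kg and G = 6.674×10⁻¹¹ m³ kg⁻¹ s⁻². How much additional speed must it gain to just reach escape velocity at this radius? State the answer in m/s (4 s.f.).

μ = GM = 6.674×10⁻¹¹ × 6.417×10²³ = 4.283×10¹³ m³/s².
r = 3390 + 321.6 = 3711.6 km = 3.7116×10⁶ m.
Circular speed v_c = √(μ/r) = 3397 m/s.
Escape speed v_esc = √(2μ/r) = √2 × v_c = 4804 m/s.
Δv = v_esc − v_c = 1407 m/s.

Δv ≈ 1407 m/s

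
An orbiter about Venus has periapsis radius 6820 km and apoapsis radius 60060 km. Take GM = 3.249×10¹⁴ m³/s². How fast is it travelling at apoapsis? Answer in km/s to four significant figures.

Semi-major axis a = (r_p + r_a)/2 = 33440 km = 3.344×10⁷ m.
Vis-viva: v² = μ(2/r − 1/a) = 3.249×10¹⁴ × (3.330×10⁻⁸ − 2.990×10⁻⁸) = 1.103×10⁶ m²/s².
v = 1050 m/s = 1.050 km/s.

v ≈ 1.050 km/s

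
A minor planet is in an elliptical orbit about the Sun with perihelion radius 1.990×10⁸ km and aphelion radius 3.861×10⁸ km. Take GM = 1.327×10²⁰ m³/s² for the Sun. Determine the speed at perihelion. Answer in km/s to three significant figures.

Semi-major axis a = (r_p + r_a)/2 = 2.9255×10⁸ km = 2.926×10¹¹ m.
Vis-viva: v² = μ(2/r − 1/a) = 1.327×10²⁰ × (1.005×10⁻¹¹ − 3.418×10⁻¹²) = 8.801×10⁸ m²/s².
v = 29670 m/s = 29.67 km/s.

v ≈ 29.7 km/s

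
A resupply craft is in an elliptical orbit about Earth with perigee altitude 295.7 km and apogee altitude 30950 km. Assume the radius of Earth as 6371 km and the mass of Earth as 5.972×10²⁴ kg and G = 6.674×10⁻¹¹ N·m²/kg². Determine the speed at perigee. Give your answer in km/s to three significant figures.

v ≈ 10.1 km/s

μ = GM = 6.674×10⁻¹¹ × 5.972×10²⁴ = 3.986×10¹⁴ m³/s².
r_p = 6371 + 295.7 = 6666.7 km = 6.6667×10⁶ m.
r_a = 6371 + 30950 = 37321 km = 3.7321×10⁷ m.
Semi-major axis a = (r_p + r_a)/2 = 21994 km = 2.199×10⁷ m.
Vis-viva: v² = μ(2/r − 1/a) = 3.986×10¹⁴ × (3.000×10⁻⁷ − 4.547×10⁻⁸) = 1.014×10⁸ m²/s².
v = 10070 m/s = 10.07 km/s.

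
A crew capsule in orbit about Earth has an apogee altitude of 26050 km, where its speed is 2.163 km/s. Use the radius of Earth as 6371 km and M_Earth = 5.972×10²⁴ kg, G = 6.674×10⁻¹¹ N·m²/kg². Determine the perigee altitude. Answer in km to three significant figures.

μ = GM = 6.674×10⁻¹¹ × 5.972×10²⁴ = 3.986×10¹⁴ m³/s².
r_a = 6371 + 26050 = 32421 km = 3.242×10⁷ m.
Specific energy ε = v²/2 − μ/r = -9.954×10⁶ J/kg, so a = −μ/(2ε) = 2.002×10⁷ m.
The apsides satisfy r_p + r_a = 2a, so the perigee radius is 2a − r_a = 7.619×10⁶ m = 7619.0 km.
Perigee altitude = 7619.0 − 6371 = 1248.0 km.

perigee altitude ≈ 1250 km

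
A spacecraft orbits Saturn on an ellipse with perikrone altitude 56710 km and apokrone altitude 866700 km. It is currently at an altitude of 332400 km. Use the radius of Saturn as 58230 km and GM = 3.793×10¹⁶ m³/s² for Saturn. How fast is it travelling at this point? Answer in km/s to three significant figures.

r_p = 58230 + 56710 = 114940 km = 1.1494×10⁸ m.
r_a = 58230 + 866700 = 924930 km = 9.2493×10⁸ m.
r = 58230 + 332400 = 3.9063×10⁵ km = 3.906×10⁸ m.
Semi-major axis a = (r_p + r_a)/2 = 5.1994×10⁵ km = 5.199×10⁸ m.
Vis-viva: v² = μ(2/r − 1/a) = 3.793×10¹⁶ × (5.120×10⁻⁹ − 1.923×10⁻⁹) = 1.212×10⁸ m²/s².
v = 11010 m/s = 11.01 km/s.

v ≈ 11.0 km/s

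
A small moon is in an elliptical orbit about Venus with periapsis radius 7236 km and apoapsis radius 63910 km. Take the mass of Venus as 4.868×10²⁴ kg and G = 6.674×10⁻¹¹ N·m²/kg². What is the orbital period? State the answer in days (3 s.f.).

μ = GM = 6.674×10⁻¹¹ × 4.868×10²⁴ = 3.249×10¹⁴ m³/s².
Semi-major axis a = (r_p + r_a)/2 = (7236.0 + 63910)/2 = 35573 km = 3.557×10⁷ m.
By Kepler's third law T = 2π√(a³/μ) = 2π × 1.177×10⁴ = 7.396×10⁴ s.
= 0.856 days.

T ≈ 0.856 days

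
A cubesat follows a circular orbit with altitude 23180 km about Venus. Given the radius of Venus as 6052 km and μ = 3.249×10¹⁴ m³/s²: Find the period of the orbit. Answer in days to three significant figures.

T ≈ 0.638 days

r = 6052 + 23180 = 29232 km = 2.9232×10⁷ m.
Kepler's third law: T = 2π√(r³/μ) = 2π√((2.923×10⁷)³ / 3.249×10¹⁴).
r³/μ = 7.688×10⁷ s², so T = 2π × 8.768×10³ = 5.509×10⁴ s.
Converting: 5.509×10⁴ s ÷ 86400 = 0.6376 days.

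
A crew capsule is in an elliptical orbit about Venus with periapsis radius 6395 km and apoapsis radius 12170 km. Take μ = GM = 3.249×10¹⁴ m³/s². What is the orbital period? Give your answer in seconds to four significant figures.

Semi-major axis a = (r_p + r_a)/2 = (6395.0 + 12170)/2 = 9282.5 km = 9.282×10⁶ m.
By Kepler's third law T = 2π√(a³/μ) = 2π × 1.569×10³ = 9.858×10³ s.

T ≈ 9858 seconds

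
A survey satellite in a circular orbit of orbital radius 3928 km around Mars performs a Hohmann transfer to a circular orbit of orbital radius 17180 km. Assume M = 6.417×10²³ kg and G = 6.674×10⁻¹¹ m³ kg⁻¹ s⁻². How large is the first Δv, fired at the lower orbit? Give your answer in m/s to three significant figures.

Δv ≈ 911 m/s

μ = GM = 6.674×10⁻¹¹ × 6.417×10²³ = 4.283×10¹³ m³/s².
r₁ = 3928 km = 3.928×10⁶ m.
r₂ = 17180 km = 1.718×10⁷ m.
Transfer ellipse a_t = (r₁ + r₂)/2 = 1.055×10⁷ m.
At r₁: circular v_c1 = √(μ/r₁) = 3302 m/s; transfer-periapsis v_p = √[μ(2/r₁ − 1/a_t)] = 4213 m/s.
Δv₁ = v_p − v_c1 = 910.9 m/s.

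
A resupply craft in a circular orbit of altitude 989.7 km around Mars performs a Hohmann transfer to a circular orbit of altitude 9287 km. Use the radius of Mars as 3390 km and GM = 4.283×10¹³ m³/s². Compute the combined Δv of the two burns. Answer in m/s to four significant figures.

Δv_total ≈ 1206 m/s

r₁ = 3390 + 989.7 = 4379.7 km = 4.3797×10⁶ m.
r₂ = 3390 + 9287 = 12677 km = 1.2677×10⁷ m.
Transfer ellipse a_t = (r₁ + r₂)/2 = 8.528×10⁶ m.
At r₁: circular v_c1 = √(μ/r₁) = 3127 m/s; transfer-periapsis v_p = √[μ(2/r₁ − 1/a_t)] = 3813 m/s.
Δv₁ = v_p − v_c1 = 685.5 m/s.
At r₂: circular v_c2 = √(μ/r₂) = 1838 m/s; transfer-apoapsis v_a = √[μ(2/r₂ − 1/a_t)] = 1317 m/s.
Δv₂ = v_c2 − v_a = 520.9 m/s.
Total Δv = Δv₁ + Δv₂ = 1206 m/s.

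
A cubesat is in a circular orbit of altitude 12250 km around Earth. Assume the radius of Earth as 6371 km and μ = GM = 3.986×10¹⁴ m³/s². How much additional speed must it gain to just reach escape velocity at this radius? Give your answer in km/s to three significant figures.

Δv ≈ 1.92 km/s

r = 6371 + 12250 = 18621 km = 1.8621×10⁷ m.
Circular speed v_c = √(μ/r) = 4627 m/s.
Escape speed v_esc = √(2μ/r) = √2 × v_c = 6543 m/s.
Δv = v_esc − v_c = 1916 m/s = 1.916 km/s.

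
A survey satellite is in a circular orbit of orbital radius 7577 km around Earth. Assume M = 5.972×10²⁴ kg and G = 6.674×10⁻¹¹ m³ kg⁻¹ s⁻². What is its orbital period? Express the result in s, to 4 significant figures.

T ≈ 6564 s

μ = GM = 6.674×10⁻¹¹ × 5.972×10²⁴ = 3.986×10¹⁴ m³/s².
r = 7577 km = 7.577×10⁶ m.
Kepler's third law: T = 2π√(r³/μ) = 2π√((7.577×10⁶)³ / 3.986×10¹⁴).
r³/μ = 1.091×10⁶ s², so T = 2π × 1.045×10³ = 6.564×10³ s.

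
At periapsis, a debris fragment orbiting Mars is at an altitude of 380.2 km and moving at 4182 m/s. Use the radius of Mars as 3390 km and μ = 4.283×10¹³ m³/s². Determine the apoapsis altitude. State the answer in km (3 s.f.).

r_p = 3390 + 380.2 = 3770.2 km = 3.770×10⁶ m.
Specific energy ε = v²/2 − μ/r = -2.616×10⁶ J/kg, so a = −μ/(2ε) = 8.187×10⁶ m.
The apsides satisfy r_p + r_a = 2a, so the apoapsis radius is 2a − r_p = 1.260×10⁷ m = 12605 km.
Apoapsis altitude = 12605 − 3390 = 9214.8 km.

apoapsis altitude ≈ 9210 km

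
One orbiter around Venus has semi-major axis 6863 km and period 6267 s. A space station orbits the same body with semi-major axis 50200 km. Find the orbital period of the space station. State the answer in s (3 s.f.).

Kepler's third law: T² ∝ a³, so T₂ = T₁ (a₂/a₁)^(3/2).
a₂/a₁ = 7.315, (a₂/a₁)^(3/2) = 19.78.
T₂ = 6267 × 19.78 = 1.240×10⁵ s.

T₂ ≈ 1.24×10⁵ s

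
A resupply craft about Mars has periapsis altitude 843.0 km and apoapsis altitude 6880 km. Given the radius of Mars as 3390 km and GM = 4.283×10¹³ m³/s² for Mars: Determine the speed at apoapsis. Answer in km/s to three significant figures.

r_p = 3390 + 843.0 = 4233.0 km = 4.2330×10⁶ m.
r_a = 3390 + 6880 = 10270 km = 1.0270×10⁷ m.
Semi-major axis a = (r_p + r_a)/2 = 7251.5 km = 7.252×10⁶ m.
Vis-viva: v² = μ(2/r − 1/a) = 4.283×10¹³ × (1.947×10⁻⁷ − 1.379×10⁻⁷) = 2.434×10⁶ m²/s².
v = 1560 m/s = 1.560 km/s.

v ≈ 1.56 km/s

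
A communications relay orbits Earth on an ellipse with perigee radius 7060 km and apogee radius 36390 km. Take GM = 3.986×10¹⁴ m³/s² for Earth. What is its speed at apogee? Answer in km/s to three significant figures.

Semi-major axis a = (r_p + r_a)/2 = 21725 km = 2.172×10⁷ m.
Vis-viva: v² = μ(2/r − 1/a) = 3.986×10¹⁴ × (5.496×10⁻⁸ − 4.603×10⁻⁸) = 3.560×10⁶ m²/s².
v = 1887 m/s = 1.887 km/s.

v ≈ 1.89 km/s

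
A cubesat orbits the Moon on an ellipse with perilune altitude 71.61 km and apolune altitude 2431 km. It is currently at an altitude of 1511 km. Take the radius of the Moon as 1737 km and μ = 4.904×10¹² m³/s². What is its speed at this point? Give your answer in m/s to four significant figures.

r_p = 1737 + 71.61 = 1808.6 km = 1.8086×10⁶ m.
r_a = 1737 + 2431 = 4168.0 km = 4.1680×10⁶ m.
r = 1737 + 1511 = 3248.0 km = 3.248×10⁶ m.
Semi-major axis a = (r_p + r_a)/2 = 2988.3 km = 2.988×10⁶ m.
Vis-viva: v² = μ(2/r − 1/a) = 4.904×10¹² × (6.158×10⁻⁷ − 3.346×10⁻⁷) = 1.379×10⁶ m²/s².
v = 1174 m/s.

v ≈ 1174 m/s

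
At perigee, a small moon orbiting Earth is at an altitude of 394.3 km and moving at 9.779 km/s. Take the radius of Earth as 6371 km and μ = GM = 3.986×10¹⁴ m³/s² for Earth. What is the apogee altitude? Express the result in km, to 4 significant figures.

r_p = 6371 + 394.3 = 6765.3 km = 6.765×10⁶ m.
Specific energy ε = v²/2 − μ/r = -1.110×10⁷ J/kg, so a = −μ/(2ε) = 1.795×10⁷ m.
The apsides satisfy r_p + r_a = 2a, so the apogee radius is 2a − r_p = 2.913×10⁷ m = 29132 km.
Apogee altitude = 29132 − 6371 = 22761 km.

apogee altitude ≈ 22760 km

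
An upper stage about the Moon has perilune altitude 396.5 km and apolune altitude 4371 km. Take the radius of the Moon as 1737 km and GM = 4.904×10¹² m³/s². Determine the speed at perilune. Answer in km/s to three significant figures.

r_p = 1737 + 396.5 = 2133.5 km = 2.1335×10⁶ m.
r_a = 1737 + 4371 = 6108.0 km = 6.1080×10⁶ m.
Semi-major axis a = (r_p + r_a)/2 = 4120.8 km = 4.121×10⁶ m.
Vis-viva: v² = μ(2/r − 1/a) = 4.904×10¹² × (9.374×10⁻⁷ − 2.427×10⁻⁷) = 3.407×10⁶ m²/s².
v = 1846 m/s = 1.846 km/s.

v ≈ 1.85 km/s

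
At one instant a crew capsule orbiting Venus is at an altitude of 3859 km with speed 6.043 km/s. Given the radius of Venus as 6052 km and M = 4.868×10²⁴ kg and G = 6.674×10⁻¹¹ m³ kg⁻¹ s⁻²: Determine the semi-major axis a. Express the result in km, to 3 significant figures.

a ≈ 11200 km

μ = GM = 6.674×10⁻¹¹ × 4.868×10²⁴ = 3.249×10¹⁴ m³/s².
r = 6052 + 3859 = 9911.0 km = 9.911×10⁶ m.
Vis-viva rearranged: 1/a = 2/r − v²/μ = 2.018×10⁻⁷ − 1.124×10⁻⁷ = 8.940×10⁻⁸ m⁻¹.
a = 1.119×10⁷ m = 11186 km.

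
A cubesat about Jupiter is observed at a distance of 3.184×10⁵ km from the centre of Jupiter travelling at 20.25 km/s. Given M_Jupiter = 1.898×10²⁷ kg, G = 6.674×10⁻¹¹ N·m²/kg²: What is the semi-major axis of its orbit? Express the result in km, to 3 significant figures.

μ = GM = 6.674×10⁻¹¹ × 1.898×10²⁷ = 1.267×10¹⁷ m³/s².
r = 3.184×10⁸ m.
Vis-viva rearranged: 1/a = 2/r − v²/μ = 6.281×10⁻⁹ − 3.237×10⁻⁹ = 3.044×10⁻⁹ m⁻¹.
a = 3.285×10⁸ m = 3.2849×10⁵ km.

a ≈ 3.28×10⁵ km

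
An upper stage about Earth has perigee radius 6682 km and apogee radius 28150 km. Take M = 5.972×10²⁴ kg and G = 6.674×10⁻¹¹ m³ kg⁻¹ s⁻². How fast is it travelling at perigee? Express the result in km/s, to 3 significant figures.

v ≈ 9.82 km/s

μ = GM = 6.674×10⁻¹¹ × 5.972×10²⁴ = 3.986×10¹⁴ m³/s².
Semi-major axis a = (r_p + r_a)/2 = 17416 km = 1.742×10⁷ m.
Vis-viva: v² = μ(2/r − 1/a) = 3.986×10¹⁴ × (2.993×10⁻⁷ − 5.742×10⁻⁸) = 9.641×10⁷ m²/s².
v = 9819 m/s = 9.819 km/s.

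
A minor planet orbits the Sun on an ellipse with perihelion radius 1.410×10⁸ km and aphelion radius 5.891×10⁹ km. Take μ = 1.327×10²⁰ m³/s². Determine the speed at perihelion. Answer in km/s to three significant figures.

Semi-major axis a = (r_p + r_a)/2 = 3.0160×10⁹ km = 3.016×10¹² m.
Vis-viva: v² = μ(2/r − 1/a) = 1.327×10²⁰ × (1.418×10⁻¹¹ − 3.316×10⁻¹³) = 1.838×10⁹ m²/s².
v = 42880 m/s = 42.88 km/s.

v ≈ 42.9 km/s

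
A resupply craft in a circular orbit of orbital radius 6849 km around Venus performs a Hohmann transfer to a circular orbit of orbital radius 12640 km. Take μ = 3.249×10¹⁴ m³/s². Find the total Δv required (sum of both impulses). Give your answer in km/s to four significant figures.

Δv_total ≈ 1.776 km/s

r₁ = 6849 km = 6.849×10⁶ m.
r₂ = 12640 km = 1.264×10⁷ m.
Transfer ellipse a_t = (r₁ + r₂)/2 = 9.744×10⁶ m.
At r₁: circular v_c1 = √(μ/r₁) = 6887 m/s; transfer-periapsis v_p = √[μ(2/r₁ − 1/a_t)] = 7844 m/s.
Δv₁ = v_p − v_c1 = 956.8 m/s.
At r₂: circular v_c2 = √(μ/r₂) = 5070 m/s; transfer-apoapsis v_a = √[μ(2/r₂ − 1/a_t)] = 4250 m/s.
Δv₂ = v_c2 − v_a = 819.5 m/s.
Total Δv = Δv₁ + Δv₂ = 1776 m/s = 1.776 km/s.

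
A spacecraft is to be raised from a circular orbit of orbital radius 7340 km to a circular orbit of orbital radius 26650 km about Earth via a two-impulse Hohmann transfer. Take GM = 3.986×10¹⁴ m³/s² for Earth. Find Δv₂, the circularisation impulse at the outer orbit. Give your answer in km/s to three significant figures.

Δv ≈ 1.33 km/s

r₁ = 7340 km = 7.340×10⁶ m.
r₂ = 26650 km = 2.665×10⁷ m.
Transfer ellipse a_t = (r₁ + r₂)/2 = 1.700×10⁷ m.
At r₁: circular v_c1 = √(μ/r₁) = 7369 m/s; transfer-perigee v_p = √[μ(2/r₁ − 1/a_t)] = 9228 m/s.
At r₂: circular v_c2 = √(μ/r₂) = 3867 m/s; transfer-apogee v_a = √[μ(2/r₂ − 1/a_t)] = 2542 m/s.
Δv₂ = v_c2 − v_a = 1326 m/s.
= 1.326 km/s.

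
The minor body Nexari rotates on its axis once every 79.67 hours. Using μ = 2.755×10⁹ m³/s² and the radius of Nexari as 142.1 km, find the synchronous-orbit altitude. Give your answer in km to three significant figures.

h_sync ≈ 1650 km

T = 79.67 hours = 2.868×10⁵ s.
A synchronous orbit has period T, so by Kepler's third law a = (μT²/4π²)^(1/3).
μT²/4π² = 2.755×10⁹ × (2.868×10⁵)² / 39.48 = 5.741×10¹⁸ m³.
a = 1.791×10⁶ m = 1790.5 km.
Altitude h = a − R = 1790.5 − 142.1 = 1648.4 km.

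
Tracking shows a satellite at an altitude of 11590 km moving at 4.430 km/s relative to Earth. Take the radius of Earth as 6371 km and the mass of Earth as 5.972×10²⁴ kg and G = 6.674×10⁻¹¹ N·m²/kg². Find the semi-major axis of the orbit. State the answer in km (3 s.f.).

μ = GM = 6.674×10⁻¹¹ × 5.972×10²⁴ = 3.986×10¹⁴ m³/s².
r = 6371 + 11590 = 17961 km = 1.796×10⁷ m.
Vis-viva rearranged: 1/a = 2/r − v²/μ = 1.114×10⁻⁷ − 4.924×10⁻⁸ = 6.211×10⁻⁸ m⁻¹.
a = 1.610×10⁷ m = 16099 km.

a ≈ 16100 km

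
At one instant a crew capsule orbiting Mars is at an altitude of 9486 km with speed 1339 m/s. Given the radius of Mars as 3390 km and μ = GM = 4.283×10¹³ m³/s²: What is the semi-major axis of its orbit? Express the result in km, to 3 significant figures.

r = 3390 + 9486 = 12876 km = 1.288×10⁷ m.
Vis-viva rearranged: 1/a = 2/r − v²/μ = 1.553×10⁻⁷ − 4.186×10⁻⁸ = 1.135×10⁻⁷ m⁻¹.
a = 8.813×10⁶ m = 8813.2 km.

a ≈ 8810 km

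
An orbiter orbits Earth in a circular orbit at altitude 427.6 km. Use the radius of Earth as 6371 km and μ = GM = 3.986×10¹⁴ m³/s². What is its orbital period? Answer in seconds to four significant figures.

r = 6371 + 427.6 = 6798.6 km = 6.7986×10⁶ m.
Kepler's third law: T = 2π√(r³/μ) = 2π√((6.799×10⁶)³ / 3.986×10¹⁴).
r³/μ = 7.884×10⁵ s², so T = 2π × 8.879×10² = 5.579×10³ s.

T ≈ 5579 seconds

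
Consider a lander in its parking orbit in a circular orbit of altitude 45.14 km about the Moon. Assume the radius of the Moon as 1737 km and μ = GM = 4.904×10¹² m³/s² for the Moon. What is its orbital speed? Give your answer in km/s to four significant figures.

r = 1737 + 45.14 = 1782.1 km = 1.7821×10⁶ m.
For a circular orbit v = √(μ/r) = √(4.904×10¹² / 1.782×10⁶) = √(2.752×10⁶) = 1659 m/s.
That is 1.659 km/s.

v ≈ 1.659 km/s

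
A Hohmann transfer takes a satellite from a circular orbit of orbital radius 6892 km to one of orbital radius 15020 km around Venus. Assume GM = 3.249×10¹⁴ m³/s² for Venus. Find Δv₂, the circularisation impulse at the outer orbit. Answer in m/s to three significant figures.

Δv ≈ 962 m/s

r₁ = 6892 km = 6.892×10⁶ m.
r₂ = 15020 km = 1.502×10⁷ m.
Transfer ellipse a_t = (r₁ + r₂)/2 = 1.096×10⁷ m.
At r₁: circular v_c1 = √(μ/r₁) = 6866 m/s; transfer-periapsis v_p = √[μ(2/r₁ − 1/a_t)] = 8039 m/s.
At r₂: circular v_c2 = √(μ/r₂) = 4651 m/s; transfer-apoapsis v_a = √[μ(2/r₂ − 1/a_t)] = 3689 m/s.
Δv₂ = v_c2 − v_a = 962.1 m/s.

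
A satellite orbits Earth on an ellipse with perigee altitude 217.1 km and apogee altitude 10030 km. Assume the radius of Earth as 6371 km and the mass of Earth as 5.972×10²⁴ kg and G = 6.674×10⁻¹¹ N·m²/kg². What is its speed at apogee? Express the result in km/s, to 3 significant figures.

μ = GM = 6.674×10⁻¹¹ × 5.972×10²⁴ = 3.986×10¹⁴ m³/s².
r_p = 6371 + 217.1 = 6588.1 km = 6.5881×10⁶ m.
r_a = 6371 + 10030 = 16401 km = 1.6401×10⁷ m.
Semi-major axis a = (r_p + r_a)/2 = 11495 km = 1.149×10⁷ m.
Vis-viva: v² = μ(2/r − 1/a) = 3.986×10¹⁴ × (1.219×10⁻⁷ − 8.700×10⁻⁸) = 1.393×10⁷ m²/s².
v = 3732 m/s = 3.732 km/s.

v ≈ 3.73 km/s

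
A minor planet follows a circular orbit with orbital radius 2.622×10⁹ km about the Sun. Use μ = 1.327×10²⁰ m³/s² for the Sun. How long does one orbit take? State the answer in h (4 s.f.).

T ≈ 643300 h

r = 2.622×10⁹ km = 2.622×10¹² m.
Kepler's third law: T = 2π√(r³/μ) = 2π√((2.622×10¹²)³ / 1.327×10²⁰).
r³/μ = 1.358×10¹⁷ s², so T = 2π × 3.686×10⁸ = 2.316×10⁹ s.
Converting: 2.316×10⁹ s ÷ 3600 = 6.433×10⁵ h.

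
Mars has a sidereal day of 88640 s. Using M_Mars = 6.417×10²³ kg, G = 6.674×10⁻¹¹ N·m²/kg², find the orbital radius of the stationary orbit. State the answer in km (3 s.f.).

r_sync ≈ 20400 km

μ = GM = 6.674×10⁻¹¹ × 6.417×10²³ = 4.283×10¹³ m³/s².
A synchronous orbit has period T, so by Kepler's third law a = (μT²/4π²)^(1/3).
μT²/4π² = 4.283×10¹³ × (8.864×10⁴)² / 39.48 = 8.524×10²¹ m³.
a = 2.043×10⁷ m = 20427 km.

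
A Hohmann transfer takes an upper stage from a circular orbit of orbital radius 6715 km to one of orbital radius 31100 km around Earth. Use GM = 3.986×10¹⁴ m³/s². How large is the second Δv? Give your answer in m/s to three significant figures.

Δv ≈ 1450 m/s

r₁ = 6715 km = 6.715×10⁶ m.
r₂ = 31100 km = 3.110×10⁷ m.
Transfer ellipse a_t = (r₁ + r₂)/2 = 1.891×10⁷ m.
At r₁: circular v_c1 = √(μ/r₁) = 7705 m/s; transfer-perigee v_p = √[μ(2/r₁ − 1/a_t)] = 9881 m/s.
At r₂: circular v_c2 = √(μ/r₂) = 3580 m/s; transfer-apogee v_a = √[μ(2/r₂ − 1/a_t)] = 2134 m/s.
Δv₂ = v_c2 − v_a = 1447 m/s.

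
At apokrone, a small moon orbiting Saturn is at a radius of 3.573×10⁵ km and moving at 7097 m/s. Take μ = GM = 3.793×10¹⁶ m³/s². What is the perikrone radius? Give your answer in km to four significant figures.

r_a = 3.573×10⁸ m.
Specific energy ε = v²/2 − μ/r = -8.097×10⁷ J/kg, so a = −μ/(2ε) = 2.342×10⁸ m.
The apsides satisfy r_p + r_a = 2a, so the perikrone radius is 2a − r_a = 1.111×10⁸ m = 1.1112×10⁵ km.

perikrone radius ≈ 1.111×10⁵ km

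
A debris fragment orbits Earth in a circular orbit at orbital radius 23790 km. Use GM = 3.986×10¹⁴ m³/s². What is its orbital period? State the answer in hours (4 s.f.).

T ≈ 10.14 hours

r = 23790 km = 2.379×10⁷ m.
Kepler's third law: T = 2π√(r³/μ) = 2π√((2.379×10⁷)³ / 3.986×10¹⁴).
r³/μ = 3.378×10⁷ s², so T = 2π × 5.812×10³ = 3.652×10⁴ s.
Converting: 3.652×10⁴ s ÷ 3600 = 10.14 hours.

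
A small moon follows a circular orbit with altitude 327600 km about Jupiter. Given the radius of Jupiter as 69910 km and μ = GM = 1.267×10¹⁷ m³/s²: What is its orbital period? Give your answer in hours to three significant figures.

r = 69910 + 327600 = 397510 km = 3.9751×10⁸ m.
Kepler's third law: T = 2π√(r³/μ) = 2π√((3.975×10⁸)³ / 1.267×10¹⁷).
r³/μ = 4.958×10⁸ s², so T = 2π × 2.227×10⁴ = 1.399×10⁵ s.
Converting: 1.399×10⁵ s ÷ 3600 = 38.86 hours.

T ≈ 38.9 hours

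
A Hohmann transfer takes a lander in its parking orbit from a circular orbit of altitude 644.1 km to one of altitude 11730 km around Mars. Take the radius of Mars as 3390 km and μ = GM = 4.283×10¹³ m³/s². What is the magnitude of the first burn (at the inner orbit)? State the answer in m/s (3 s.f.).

r₁ = 3390 + 644.1 = 4034.1 km = 4.0341×10⁶ m.
r₂ = 3390 + 11730 = 15120 km = 1.5120×10⁷ m.
Transfer ellipse a_t = (r₁ + r₂)/2 = 9.577×10⁶ m.
At r₁: circular v_c1 = √(μ/r₁) = 3258 m/s; transfer-periapsis v_p = √[μ(2/r₁ − 1/a_t)] = 4094 m/s.
Δv₁ = v_p − v_c1 = 835.7 m/s.

Δv ≈ 836 m/s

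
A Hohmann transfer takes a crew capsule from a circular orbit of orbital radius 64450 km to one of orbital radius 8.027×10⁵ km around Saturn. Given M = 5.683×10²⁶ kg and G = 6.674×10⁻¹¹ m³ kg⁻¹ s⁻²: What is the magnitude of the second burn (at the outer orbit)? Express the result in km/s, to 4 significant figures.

Δv ≈ 4.224 km/s

μ = GM = 6.674×10⁻¹¹ × 5.683×10²⁶ = 3.793×10¹⁶ m³/s².
r₁ = 64450 km = 6.445×10⁷ m.
r₂ = 8.027×10⁵ km = 8.027×10⁸ m.
Transfer ellipse a_t = (r₁ + r₂)/2 = 4.336×10⁸ m.
At r₁: circular v_c1 = √(μ/r₁) = 24260 m/s; transfer-perikrone v_p = √[μ(2/r₁ − 1/a_t)] = 33010 m/s.
At r₂: circular v_c2 = √(μ/r₂) = 6874 m/s; transfer-apokrone v_a = √[μ(2/r₂ − 1/a_t)] = 2650 m/s.
Δv₂ = v_c2 − v_a = 4224 m/s.
= 4.224 km/s.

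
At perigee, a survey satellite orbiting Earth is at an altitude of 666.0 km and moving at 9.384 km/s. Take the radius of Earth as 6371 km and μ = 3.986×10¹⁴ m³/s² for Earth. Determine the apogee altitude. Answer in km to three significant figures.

apogee altitude ≈ 18200 km

r_p = 6371 + 666.0 = 7037.0 km = 7.037×10⁶ m.
Specific energy ε = v²/2 − μ/r = -1.261×10⁷ J/kg, so a = −μ/(2ε) = 1.580×10⁷ m.
The apsides satisfy r_p + r_a = 2a, so the apogee radius is 2a − r_p = 2.456×10⁷ m = 24563 km.
Apogee altitude = 24563 − 6371 = 18192 km.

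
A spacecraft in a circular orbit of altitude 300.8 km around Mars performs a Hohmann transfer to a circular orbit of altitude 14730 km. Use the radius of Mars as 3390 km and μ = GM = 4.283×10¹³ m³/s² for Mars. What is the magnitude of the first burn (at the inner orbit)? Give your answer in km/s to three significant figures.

Δv ≈ 0.985 km/s

r₁ = 3390 + 300.8 = 3690.8 km = 3.6908×10⁶ m.
r₂ = 3390 + 14730 = 18120 km = 1.8120×10⁷ m.
Transfer ellipse a_t = (r₁ + r₂)/2 = 1.091×10⁷ m.
At r₁: circular v_c1 = √(μ/r₁) = 3407 m/s; transfer-periapsis v_p = √[μ(2/r₁ − 1/a_t)] = 4391 m/s.
Δv₁ = v_p − v_c1 = 984.5 m/s.
= 0.9845 km/s.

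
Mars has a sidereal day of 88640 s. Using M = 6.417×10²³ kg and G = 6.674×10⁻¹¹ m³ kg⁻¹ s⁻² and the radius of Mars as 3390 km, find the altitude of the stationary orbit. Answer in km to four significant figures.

μ = GM = 6.674×10⁻¹¹ × 6.417×10²³ = 4.283×10¹³ m³/s².
A synchronous orbit has period T, so by Kepler's third law a = (μT²/4π²)^(1/3).
μT²/4π² = 4.283×10¹³ × (8.864×10⁴)² / 39.48 = 8.524×10²¹ m³.
a = 2.043×10⁷ m = 20427 km.
Altitude h = a − R = 20427 − 3390 = 17037 km.

h_sync ≈ 17040 km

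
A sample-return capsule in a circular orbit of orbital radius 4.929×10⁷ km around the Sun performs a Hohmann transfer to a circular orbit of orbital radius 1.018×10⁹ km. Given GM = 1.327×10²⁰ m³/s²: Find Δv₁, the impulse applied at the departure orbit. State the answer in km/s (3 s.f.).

r₁ = 4.929×10⁷ km = 4.929×10¹⁰ m.
r₂ = 1.018×10⁹ km = 1.018×10¹² m.
Transfer ellipse a_t = (r₁ + r₂)/2 = 5.336×10¹¹ m.
At r₁: circular v_c1 = √(μ/r₁) = 51890 m/s; transfer-perihelion v_p = √[μ(2/r₁ − 1/a_t)] = 71660 m/s.
Δv₁ = v_p − v_c1 = 19780 m/s.
= 19.78 km/s.

Δv ≈ 19.8 km/s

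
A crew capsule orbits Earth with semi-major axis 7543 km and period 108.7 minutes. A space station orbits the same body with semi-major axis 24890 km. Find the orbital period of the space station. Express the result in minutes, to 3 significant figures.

Kepler's third law: T² ∝ a³, so T₂ = T₁ (a₂/a₁)^(3/2).
a₂/a₁ = 3.300, (a₂/a₁)^(3/2) = 5.994.
T₂ = 108.7 × 5.994 = 651.6 minutes.

T₂ ≈ 652 minutes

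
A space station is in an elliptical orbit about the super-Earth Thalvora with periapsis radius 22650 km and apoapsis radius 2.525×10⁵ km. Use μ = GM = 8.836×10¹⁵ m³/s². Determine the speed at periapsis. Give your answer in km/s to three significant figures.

v ≈ 26.8 km/s

Semi-major axis a = (r_p + r_a)/2 = 1.3758×10⁵ km = 1.376×10⁸ m.
Vis-viva: v² = μ(2/r − 1/a) = 8.836×10¹⁵ × (8.830×10⁻⁸ − 7.269×10⁻⁹) = 7.160×10⁸ m²/s².
v = 26760 m/s = 26.76 km/s.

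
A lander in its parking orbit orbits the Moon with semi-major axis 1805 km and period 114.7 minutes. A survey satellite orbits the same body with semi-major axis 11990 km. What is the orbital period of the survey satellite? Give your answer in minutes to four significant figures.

T₂ ≈ 1964 minutes

Kepler's third law: T² ∝ a³, so T₂ = T₁ (a₂/a₁)^(3/2).
a₂/a₁ = 6.643, (a₂/a₁)^(3/2) = 17.12.
T₂ = 114.7 × 17.12 = 1964 minutes.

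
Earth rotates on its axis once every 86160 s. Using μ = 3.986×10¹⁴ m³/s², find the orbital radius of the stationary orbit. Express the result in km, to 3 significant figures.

A synchronous orbit has period T, so by Kepler's third law a = (μT²/4π²)^(1/3).
μT²/4π² = 3.986×10¹⁴ × (8.616×10⁴)² / 39.48 = 7.495×10²² m³.
a = 4.216×10⁷ m = 42163 km.

r_sync ≈ 42200 km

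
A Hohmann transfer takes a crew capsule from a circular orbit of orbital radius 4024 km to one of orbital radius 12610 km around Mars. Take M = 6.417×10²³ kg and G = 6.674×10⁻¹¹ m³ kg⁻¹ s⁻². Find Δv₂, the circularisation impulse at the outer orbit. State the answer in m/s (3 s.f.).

μ = GM = 6.674×10⁻¹¹ × 6.417×10²³ = 4.283×10¹³ m³/s².
r₁ = 4024 km = 4.024×10⁶ m.
r₂ = 12610 km = 1.261×10⁷ m.
Transfer ellipse a_t = (r₁ + r₂)/2 = 8.317×10⁶ m.
At r₁: circular v_c1 = √(μ/r₁) = 3262 m/s; transfer-periapsis v_p = √[μ(2/r₁ − 1/a_t)] = 4017 m/s.
At r₂: circular v_c2 = √(μ/r₂) = 1843 m/s; transfer-apoapsis v_a = √[μ(2/r₂ − 1/a_t)] = 1282 m/s.
Δv₂ = v_c2 − v_a = 561.0 m/s.

Δv ≈ 561 m/s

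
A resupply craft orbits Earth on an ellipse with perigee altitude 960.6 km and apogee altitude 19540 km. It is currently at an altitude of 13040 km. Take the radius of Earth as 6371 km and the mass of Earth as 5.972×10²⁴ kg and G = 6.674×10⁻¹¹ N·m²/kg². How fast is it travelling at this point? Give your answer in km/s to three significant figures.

v ≈ 4.13 km/s

μ = GM = 6.674×10⁻¹¹ × 5.972×10²⁴ = 3.986×10¹⁴ m³/s².
r_p = 6371 + 960.6 = 7331.6 km = 7.3316×10⁶ m.
r_a = 6371 + 19540 = 25911 km = 2.5911×10⁷ m.
r = 6371 + 13040 = 19411 km = 1.941×10⁷ m.
Semi-major axis a = (r_p + r_a)/2 = 16621 km = 1.662×10⁷ m.
Vis-viva: v² = μ(2/r − 1/a) = 3.986×10¹⁴ × (1.030×10⁻⁷ − 6.016×10⁻⁸) = 1.709×10⁷ m²/s².
v = 4134 m/s = 4.134 km/s.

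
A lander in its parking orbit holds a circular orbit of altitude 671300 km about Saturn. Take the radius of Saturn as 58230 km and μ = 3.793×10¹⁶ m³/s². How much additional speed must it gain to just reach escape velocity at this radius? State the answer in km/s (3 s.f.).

Δv ≈ 2.99 km/s

r = 58230 + 671300 = 729530 km = 7.2953×10⁸ m.
Circular speed v_c = √(μ/r) = 7211 m/s.
Escape speed v_esc = √(2μ/r) = √2 × v_c = 10200 m/s.
Δv = v_esc − v_c = 2987 m/s = 2.987 km/s.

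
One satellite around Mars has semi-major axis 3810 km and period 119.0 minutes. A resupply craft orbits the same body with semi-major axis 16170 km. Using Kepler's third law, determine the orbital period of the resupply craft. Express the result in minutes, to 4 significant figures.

Kepler's third law: T² ∝ a³, so T₂ = T₁ (a₂/a₁)^(3/2).
a₂/a₁ = 4.244, (a₂/a₁)^(3/2) = 8.743.
T₂ = 119.0 × 8.743 = 1040 minutes.

T₂ ≈ 1040 minutes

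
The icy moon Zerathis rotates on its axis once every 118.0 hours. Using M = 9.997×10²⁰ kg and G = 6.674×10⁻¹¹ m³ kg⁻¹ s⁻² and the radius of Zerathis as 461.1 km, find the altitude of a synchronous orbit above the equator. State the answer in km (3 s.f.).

μ = GM = 6.674×10⁻¹¹ × 9.997×10²⁰ = 6.672×10¹⁰ m³/s².
T = 118.0 hours = 4.248×10⁵ s.
A synchronous orbit has period T, so by Kepler's third law a = (μT²/4π²)^(1/3).
μT²/4π² = 6.672×10¹⁰ × (4.248×10⁵)² / 39.48 = 3.050×10²⁰ m³.
a = 6.731×10⁶ m = 6731.1 km.
Altitude h = a − R = 6731.1 − 461.1 = 6270.0 km.

h_sync ≈ 6270 km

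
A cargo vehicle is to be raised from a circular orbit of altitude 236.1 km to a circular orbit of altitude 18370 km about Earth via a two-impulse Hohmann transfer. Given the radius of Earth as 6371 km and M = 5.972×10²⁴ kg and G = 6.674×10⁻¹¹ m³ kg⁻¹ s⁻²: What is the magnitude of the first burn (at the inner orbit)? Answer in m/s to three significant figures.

μ = GM = 6.674×10⁻¹¹ × 5.972×10²⁴ = 3.986×10¹⁴ m³/s².
r₁ = 6371 + 236.1 = 6607.1 km = 6.6071×10⁶ m.
r₂ = 6371 + 18370 = 24741 km = 2.4741×10⁷ m.
Transfer ellipse a_t = (r₁ + r₂)/2 = 1.567×10⁷ m.
At r₁: circular v_c1 = √(μ/r₁) = 7767 m/s; transfer-perigee v_p = √[μ(2/r₁ − 1/a_t)] = 9758 m/s.
Δv₁ = v_p − v_c1 = 1991 m/s.

Δv ≈ 1990 m/s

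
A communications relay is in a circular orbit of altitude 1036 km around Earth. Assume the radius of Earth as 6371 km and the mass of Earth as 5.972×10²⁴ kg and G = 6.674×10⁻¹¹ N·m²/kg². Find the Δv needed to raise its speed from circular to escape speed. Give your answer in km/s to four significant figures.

Δv ≈ 3.038 km/s

μ = GM = 6.674×10⁻¹¹ × 5.972×10²⁴ = 3.986×10¹⁴ m³/s².
r = 6371 + 1036 = 7407.0 km = 7.4070×10⁶ m.
Circular speed v_c = √(μ/r) = 7336 m/s.
Escape speed v_esc = √(2μ/r) = √2 × v_c = 10370 m/s.
Δv = v_esc − v_c = 3038 m/s = 3.038 km/s.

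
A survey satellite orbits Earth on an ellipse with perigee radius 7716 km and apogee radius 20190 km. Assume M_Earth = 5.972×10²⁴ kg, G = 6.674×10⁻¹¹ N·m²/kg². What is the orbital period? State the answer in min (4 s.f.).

μ = GM = 6.674×10⁻¹¹ × 5.972×10²⁴ = 3.986×10¹⁴ m³/s².
Semi-major axis a = (r_p + r_a)/2 = (7716.0 + 20190)/2 = 13953 km = 1.395×10⁷ m.
By Kepler's third law T = 2π√(a³/μ) = 2π × 2.611×10³ = 1.640×10⁴ s.
= 273.4 min.

T ≈ 273.4 min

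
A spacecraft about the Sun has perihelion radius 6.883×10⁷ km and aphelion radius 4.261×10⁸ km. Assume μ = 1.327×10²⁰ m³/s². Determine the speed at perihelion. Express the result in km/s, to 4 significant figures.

Semi-major axis a = (r_p + r_a)/2 = 2.4746×10⁸ km = 2.475×10¹¹ m.
Vis-viva: v² = μ(2/r − 1/a) = 1.327×10²⁰ × (2.906×10⁻¹¹ − 4.041×10⁻¹²) = 3.320×10⁹ m²/s².
v = 57620 m/s = 57.62 km/s.

v ≈ 57.62 km/s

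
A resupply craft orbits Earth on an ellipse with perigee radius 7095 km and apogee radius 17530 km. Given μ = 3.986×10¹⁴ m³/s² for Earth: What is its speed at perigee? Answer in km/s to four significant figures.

Semi-major axis a = (r_p + r_a)/2 = 12312 km = 1.231×10⁷ m.
Vis-viva: v² = μ(2/r − 1/a) = 3.986×10¹⁴ × (2.819×10⁻⁷ − 8.122×10⁻⁸) = 7.999×10⁷ m²/s².
v = 8944 m/s = 8.944 km/s.

v ≈ 8.944 km/s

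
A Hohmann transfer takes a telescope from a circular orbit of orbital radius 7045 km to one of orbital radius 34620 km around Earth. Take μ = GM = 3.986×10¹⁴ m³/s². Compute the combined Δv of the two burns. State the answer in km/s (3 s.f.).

r₁ = 7045 km = 7.045×10⁶ m.
r₂ = 34620 km = 3.462×10⁷ m.
Transfer ellipse a_t = (r₁ + r₂)/2 = 2.083×10⁷ m.
At r₁: circular v_c1 = √(μ/r₁) = 7522 m/s; transfer-perigee v_p = √[μ(2/r₁ − 1/a_t)] = 9697 m/s.
Δv₁ = v_p − v_c1 = 2175 m/s.
At r₂: circular v_c2 = √(μ/r₂) = 3393 m/s; transfer-apogee v_a = √[μ(2/r₂ − 1/a_t)] = 1973 m/s.
Δv₂ = v_c2 − v_a = 1420 m/s.
Total Δv = Δv₁ + Δv₂ = 3595 m/s = 3.595 km/s.

Δv_total ≈ 3.59 km/s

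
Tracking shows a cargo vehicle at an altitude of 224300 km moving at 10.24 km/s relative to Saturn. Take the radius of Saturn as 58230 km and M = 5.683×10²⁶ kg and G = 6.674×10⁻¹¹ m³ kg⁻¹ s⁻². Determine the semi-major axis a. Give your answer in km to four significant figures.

μ = GM = 6.674×10⁻¹¹ × 5.683×10²⁶ = 3.793×10¹⁶ m³/s².
r = 58230 + 224300 = 2.8253×10⁵ km = 2.825×10⁸ m.
Vis-viva rearranged: 1/a = 2/r − v²/μ = 7.079×10⁻⁹ − 2.765×10⁻⁹ = 4.314×10⁻⁹ m⁻¹.
a = 2.318×10⁸ m = 2.3179×10⁵ km.

a ≈ 2.318×10⁵ km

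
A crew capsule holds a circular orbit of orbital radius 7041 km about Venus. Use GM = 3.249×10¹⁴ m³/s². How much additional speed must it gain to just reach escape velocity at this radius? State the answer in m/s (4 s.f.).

r = 7041 km = 7.041×10⁶ m.
Circular speed v_c = √(μ/r) = 6793 m/s.
Escape speed v_esc = √(2μ/r) = √2 × v_c = 9607 m/s.
Δv = v_esc − v_c = 2814 m/s.

Δv ≈ 2814 m/s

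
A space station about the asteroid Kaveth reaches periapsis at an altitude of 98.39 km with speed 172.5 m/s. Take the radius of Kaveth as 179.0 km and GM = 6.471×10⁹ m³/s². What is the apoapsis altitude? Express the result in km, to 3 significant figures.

apoapsis altitude ≈ 309 km

r_p = 179.0 + 98.39 = 277.39 km = 2.774×10⁵ m.
Specific energy ε = v²/2 − μ/r = -8.450×10³ J/kg, so a = −μ/(2ε) = 3.829×10⁵ m.
The apsides satisfy r_p + r_a = 2a, so the apoapsis radius is 2a − r_p = 4.884×10⁵ m = 488.41 km.
Apoapsis altitude = 488.41 − 179.0 = 309.41 km.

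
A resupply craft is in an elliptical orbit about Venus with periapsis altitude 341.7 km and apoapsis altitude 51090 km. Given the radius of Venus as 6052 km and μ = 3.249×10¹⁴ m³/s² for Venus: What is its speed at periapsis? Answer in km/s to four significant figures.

v ≈ 9.561 km/s

r_p = 6052 + 341.7 = 6393.7 km = 6.3937×10⁶ m.
r_a = 6052 + 51090 = 57142 km = 5.7142×10⁷ m.
Semi-major axis a = (r_p + r_a)/2 = 31768 km = 3.177×10⁷ m.
Vis-viva: v² = μ(2/r − 1/a) = 3.249×10¹⁴ × (3.128×10⁻⁷ − 3.148×10⁻⁸) = 9.140×10⁷ m²/s².
v = 9561 m/s = 9.561 km/s.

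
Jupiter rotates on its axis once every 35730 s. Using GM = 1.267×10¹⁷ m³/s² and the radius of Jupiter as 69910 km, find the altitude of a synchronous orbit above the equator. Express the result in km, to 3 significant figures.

h_sync ≈ 90100 km

A synchronous orbit has period T, so by Kepler's third law a = (μT²/4π²)^(1/3).
μT²/4π² = 1.267×10¹⁷ × (3.573×10⁴)² / 39.48 = 4.097×10²⁴ m³.
a = 1.600×10⁸ m = 1.6002×10⁵ km.
Altitude h = a − R = 1.6002×10⁵ − 69910 = 90105 km.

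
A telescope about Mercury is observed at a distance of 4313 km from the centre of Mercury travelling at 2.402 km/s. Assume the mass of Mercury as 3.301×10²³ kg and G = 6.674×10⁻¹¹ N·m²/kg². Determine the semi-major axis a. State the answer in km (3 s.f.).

a ≈ 4950 km

μ = GM = 6.674×10⁻¹¹ × 3.301×10²³ = 2.203×10¹³ m³/s².
r = 4.313×10⁶ m.
Specific orbital energy ε = v²/2 − μ/r = (2402)²/2 − 2.203×10¹³/4.313×10⁶ = -2.223×10⁶ J/kg.
Since ε = −μ/(2a), a = −μ/(2ε) = 4.955×10⁶ m = 4954.7 km.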